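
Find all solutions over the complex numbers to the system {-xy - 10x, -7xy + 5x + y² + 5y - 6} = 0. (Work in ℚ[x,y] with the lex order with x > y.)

{(-44/75, -10), (0, -6), (0, 1)}

Compute a lex Gröbner basis by Buchberger's algorithm.
f_1 = -xy - 10x, LT = xy.
f_2 = -7xy + 5x + y² + 5y - 6, LT = xy.

S(f_1,f_2): lcm = xy. S = 75/7x + 1/7y² + 5/7y - 6/7.
  leading term x: no divisor's leading term divides it; move 75/7x to the remainder.
  leading term y²: no divisor's leading term divides it; move 1/7y² to the remainder.
  leading term y: no divisor's leading term divides it; move 5/7y to the remainder.
  leading term 1: no divisor's leading term divides it; move -6/7 to the remainder.
  remainder 75/7x + 1/7y² + 5/7y - 6/7 ≠ 0; add h_3 = 75/7x + 1/7y² + 5/7y - 6/7 to the basis.

S(f_1,h_3): lcm = xy. S = 10x - 1/75y³ - 1/15y² + 2/25y.
  leading term x: subtract (14/15)·h_3 from 10x - 1/75y³ - 1/15y² + 2/25y → -1/75y³ - ⅕y² - 44/75y + ⅘
  leading term y³: no divisor's leading term divides it; move -1/75y³ to the remainder.
  leading term y²: no divisor's leading term divides it; move -⅕y² to the remainder.
  leading term y: no divisor's leading term divides it; move -44/75y to the remainder.
  leading term 1: no divisor's leading term divides it; move ⅘ to the remainder.
  remainder -1/75y³ - ⅕y² - 44/75y + ⅘ ≠ 0; add h_4 = -1/75y³ - ⅕y² - 44/75y + ⅘ to the basis.

The other S-polynomials (S(f_2,h_3), S(f_1,h_4), S(f_2,h_4), S(h_3,h_4)) all reduce to 0 modulo the current basis, so we have a Gröbner basis.
Inter-reduce: drop elements whose leading term is divisible by another's, tail-reduce, and make monic.
Reduced Gröbner basis: {x + 1/75y² + 1/15y - 2/25, y³ + 15y² + 44y - 60}.

A lex Gröbner basis eliminates variables successively. Here y³ + 15y² + 44y - 60 depends only on y, with roots {-10, -6, 1}; lifting each root through the earlier basis elements recovers the full solutions.
  y = -10: the earlier basis element becomes x + 44/75 = 0, giving x = -44/75 — point (-44/75, -10).
  y = -6: the earlier basis element becomes x = 0, giving x = 0 — point (0, -6).
  y = 1: the earlier basis element becomes x = 0, giving x = 0 — point (0, 1).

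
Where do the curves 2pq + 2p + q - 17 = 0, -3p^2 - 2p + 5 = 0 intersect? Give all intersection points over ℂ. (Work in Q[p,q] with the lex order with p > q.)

Compute a lex Gröbner basis by Buchberger's algorithm.
f_1 = 2pq + 2p + q - 17, LT = pq.
f_2 = -3p^2 - 2p + 5, LT = p^2.

S(f_1,f_2): lcm = p^2q. S = p^2 - 1/6pq - 17/2p + 5/3q.
  leading term p^2: subtract (-1/3)·f_2 from p^2 - 1/6pq - 17/2p + 5/3q → -1/6pq - 55/6p + 5/3q + 5/3
  leading term pq: subtract (-1/12)·f_1 from -1/6pq - 55/6p + 5/3q + 5/3 → -9p + 7/4q + 1/4
  leading term p: no divisor's leading term divides it; move -9p to the remainder.
  leading term q: no divisor's leading term divides it; move 7/4q to the remainder.
  leading term 1: no divisor's leading term divides it; move 1/4 to the remainder.
  remainder -9p + 7/4q + 1/4 ≠ 0; add h_3 = -9p + 7/4q + 1/4 to the basis.

S(f_1,h_3): lcm = pq. S = p + 7/36q^2 + 19/36q - 17/2.
  leading term p: subtract (-1/9)·h_3 from p + 7/36q^2 + 19/36q - 17/2 → 7/36q^2 + 13/18q - 305/36
  leading term q^2: no divisor's leading term divides it; move 7/36q^2 to the remainder.
  leading term q: no divisor's leading term divides it; move 13/18q to the remainder.
  leading term 1: no divisor's leading term divides it; move -305/36 to the remainder.
  remainder 7/36q^2 + 13/18q - 305/36 ≠ 0; add h_4 = 7/36q^2 + 13/18q - 305/36 to the basis.

The other S-polynomials (S(f_2,h_3), S(f_1,h_4), S(f_2,h_4), S(h_3,h_4)) all reduce to 0 modulo the current basis, so we have a Gröbner basis.
Inter-reduce: drop elements whose leading term is divisible by another's, tail-reduce, and make monic.
Reduced Gröbner basis: {p - 7/36q - 1/36, q^2 + 26/7q - 305/7}.

The lex basis is triangular: the last element involves only q. Solving q^2 + 26/7q - 305/7 = 0 gives q ∈ {-61/7, 5}; substituting each value into the earlier elements determines the remaining variables.
  q = -61/7: the earlier basis element becomes p + 5/3 = 0, giving p = -5/3 — point (-5/3, -61/7).
  q = 5: the earlier basis element becomes p - 1 = 0, giving p = 1 — point (1, 5).
Substituting each solution back into the original system confirms all equations vanish.

{(-5/3, -61/7), (1, 5)}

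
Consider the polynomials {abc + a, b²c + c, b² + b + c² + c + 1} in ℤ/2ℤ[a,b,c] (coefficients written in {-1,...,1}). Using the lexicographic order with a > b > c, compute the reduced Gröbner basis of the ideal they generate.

f_1 = abc + a, LT = abc.
f_2 = b²c + c, LT = b²c.
f_3 = b² + b + c² + c + 1, LT = b².

S(f_1,f_2): lcm = ab²c. S = ab + ac.
  reduce S modulo (f_1, f_2, f_3):
  remainder ab + ac ≠ 0; add g_4 = ab + ac to the basis.

S(f_1,f_3): lcm = ab²c. S = abc + ab + ac³ + ac² + ac.
  reduce S modulo (f_1, f_2, f_3, g_4):
  remainder ac³ + ac² + a ≠ 0; add g_5 = ac³ + ac² + a to the basis.

S(f_2,f_3): lcm = b²c. S = bc + c³ + c².
  reduce S modulo (f_1, f_2, f_3, g_4, g_5):
  remainder bc + c³ + c² ≠ 0; add g_6 = bc + c³ + c² to the basis.

S(f_1,g_4): lcm = abc. S = ac² + a.
  reduce S modulo (f_1, f_2, f_3, g_4, g_5, g_6):
  remainder ac² + a ≠ 0; add g_7 = ac² + a to the basis.

S(f_3,g_4): lcm = ab². S = abc + ab + ac² + ac + a.
  reduce S modulo (f_1, f_2, f_3, g_4, g_5, g_6, g_7):
  remainder a ≠ 0; add g_8 = a to the basis.

S(f_2,g_6): lcm = b²c. S = bc³ + bc² + c.
  reduce S modulo (f_1, f_2, f_3, g_4, g_5, g_6, g_7, g_8):
  remainder c⁵ + c³ + c ≠ 0; add g_9 = c⁵ + c³ + c to the basis.

The other S-polynomials (S(f_2,g_4), S(f_1,g_5), S(f_2,g_5), S(f_3,g_5), S(g_4,g_5), S(f_1,g_6), S(f_3,g_6), S(g_4,g_6), S(g_5,g_6), S(f_1,g_7), S(f_2,g_7), S(f_3,g_7), S(g_4,g_7), S(g_5,g_7), S(g_6,g_7), S(f_1,g_8), S(f_2,g_8), S(f_3,g_8), S(g_4,g_8), S(g_5,g_8), S(g_6,g_8), S(g_7,g_8), S(f_1,g_9), S(f_2,g_9), S(f_3,g_9), S(g_4,g_9), S(g_5,g_9), S(g_6,g_9), S(g_7,g_9), S(g_8,g_9)) all reduce to 0 modulo the current basis, so we have a Gröbner basis.
Inter-reduce: drop elements whose leading term is divisible by another's, tail-reduce, and make monic.

G = {a, b² + b + c² + c + 1, bc + c³ + c², c⁵ + c³ + c}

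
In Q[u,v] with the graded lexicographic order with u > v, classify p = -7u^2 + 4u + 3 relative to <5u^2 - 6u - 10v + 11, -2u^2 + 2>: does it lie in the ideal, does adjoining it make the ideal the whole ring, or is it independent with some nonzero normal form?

First compute the reduced Gröbner basis of I by Buchberger's algorithm.
f_1 = 5u^2 - 6u - 10v + 11, LT = u^2.
f_2 = -2u^2 + 2, LT = u^2.

S(f_1,f_2): lcm = u^2. S = -6/5u - 2v + 16/5.
  leading term u: no divisor's leading term divides it; move -6/5u to the remainder.
  leading term v: no divisor's leading term divides it; move -2v to the remainder.
  leading term 1: no divisor's leading term divides it; move 16/5 to the remainder.
  remainder -6/5u - 2v + 16/5 ≠ 0; add h_3 = -6/5u - 2v + 16/5 to the basis.

S(f_1,h_3): lcm = u^2. S = -5/3uv + 22/15u - 2v + 11/5.
  leading term uv: subtract (25/18v)·h_3 from -5/3uv + 22/15u - 2v + 11/5 → 25/9v^2 + 22/15u - 58/9v + 11/5
  leading term v^2: no divisor's leading term divides it; move 25/9v^2 to the remainder.
  leading term u: subtract (-11/9)·h_3 from 22/15u - 58/9v + 11/5 → -80/9v + 55/9
  leading term v: no divisor's leading term divides it; move -80/9v to the remainder.
  leading term 1: no divisor's leading term divides it; move 55/9 to the remainder.
  remainder 25/9v^2 - 80/9v + 55/9 ≠ 0; add h_4 = 25/9v^2 - 80/9v + 55/9 to the basis.

The other S-polynomials (S(f_2,h_3), S(f_1,h_4), S(f_2,h_4), S(h_3,h_4)) all reduce to 0 modulo the current basis, so we have a Gröbner basis.
Inter-reduce: drop elements whose leading term is divisible by another's, tail-reduce, and make monic.
Reduced Gröbner basis: {v^2 - 16/5v + 11/5, u + 5/3v - 8/3}.
Label its elements g_1 = v^2 - 16/5v + 11/5, g_2 = u + 5/3v - 8/3.

Reduce p = -7u^2 + 4u + 3 modulo G:
  leading term u^2: subtract (-7u)·g_2 from -7u^2 + 4u + 3 → 35/3uv - 44/3u + 3
  leading term uv: subtract (35/3v)·g_2 from 35/3uv - 44/3u + 3 → -175/9v^2 - 44/3u + 280/9v + 3
  leading term v^2: subtract (-175/9)·g_1 from -175/9v^2 - 44/3u + 280/9v + 3 → -44/3u - 280/9v + 412/9
  leading term u: subtract (-44/3)·g_2 from -44/3u - 280/9v + 412/9 → -20/3v + 20/3
  leading term v: no divisor's leading term divides it; move -20/3v to the remainder.
  leading term 1: no divisor's leading term divides it; move 20/3 to the remainder.
  normal form = -20/3v + 20/3.
The normal form is nonzero, so p ∉ I. Since p minus its normal form lies in I, I + (p) = I + (r) where r = -20/3v + 20/3; decide whether this ideal is the whole ring.
Run Buchberger on G together with r (pairs among the g_i already reduce to 0 since G is a Gröbner basis):
g_1 = v^2 - 16/5v + 11/5, LT = v^2.
g_2 = u + 5/3v - 8/3, LT = u.
r = -20/3v + 20/3, LT = v.

The S-polynomials (S(g_1,g_2), S(g_1,r), S(g_2,r)) all reduce to 0 modulo the current basis, so we have a Gröbner basis.
Inter-reduce: drop elements whose leading term is divisible by another's, tail-reduce, and make monic.
Reduced Gröbner basis: {u - 1, v - 1}.
The reduced Gröbner basis of I + (p) is {u - 1, v - 1} ≠ {1}, a proper ideal, so the enlarged system stays consistent: p is independent of I, with normal form -20/3v + 20/3.

-7u^2 + 4u + 3 is independent of I; its normal form modulo I is -20/3v + 20/3.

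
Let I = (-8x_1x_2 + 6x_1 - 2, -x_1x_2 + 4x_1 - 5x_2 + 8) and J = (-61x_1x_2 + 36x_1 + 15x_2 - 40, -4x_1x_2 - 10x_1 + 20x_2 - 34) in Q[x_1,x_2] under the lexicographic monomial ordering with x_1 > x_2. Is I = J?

For a fixed monomial order, each ideal has a unique reduced Gröbner basis; comparing bases decides equality.
Buchberger on the first generating set:
f_1 = -8x_1x_2 + 6x_1 - 2, LT = x_1x_2.
f_2 = -x_1x_2 + 4x_1 - 5x_2 + 8, LT = x_1x_2.

S(f_1,f_2): lcm = x_1x_2. S = 13/4x_1 - 5x_2 + 33/4.
  leading term x_1: no divisor's leading term divides it; move 13/4x_1 to the remainder.
  leading term x_2: no divisor's leading term divides it; move -5x_2 to the remainder.
  leading term 1: no divisor's leading term divides it; move 33/4 to the remainder.
  remainder 13/4x_1 - 5x_2 + 33/4 ≠ 0; add g_3 = 13/4x_1 - 5x_2 + 33/4 to the basis.

S(f_1,g_3): lcm = x_1x_2. S = -3/4x_1 + 20/13x_2^2 - 33/13x_2 + 1/4.
  leading term x_1: subtract (-3/13)·g_3 from -3/4x_1 + 20/13x_2^2 - 33/13x_2 + 1/4 → 20/13x_2^2 - 48/13x_2 + 28/13
  leading term x_2^2: no divisor's leading term divides it; move 20/13x_2^2 to the remainder.
  leading term x_2: no divisor's leading term divides it; move -48/13x_2 to the remainder.
  leading term 1: no divisor's leading term divides it; move 28/13 to the remainder.
  remainder 20/13x_2^2 - 48/13x_2 + 28/13 ≠ 0; add g_4 = 20/13x_2^2 - 48/13x_2 + 28/13 to the basis.

The other S-polynomials (S(f_2,g_3), S(f_1,g_4), S(f_2,g_4), S(g_3,g_4)) all reduce to 0 modulo the current basis, so we have a Gröbner basis.
Inter-reduce: drop elements whose leading term is divisible by another's, tail-reduce, and make monic.
Reduced Gröbner basis: {x_1 - 20/13x_2 + 33/13, x_2^2 - 12/5x_2 + 7/5}.

Buchberger on the second generating set:
h_1 = -61x_1x_2 + 36x_1 + 15x_2 - 40, LT = x_1x_2.
h_2 = -4x_1x_2 - 10x_1 + 20x_2 - 34, LT = x_1x_2.

S(h_1,h_2): lcm = x_1x_2. S = -377/122x_1 + 290/61x_2 - 957/122.
  leading term x_1: no divisor's leading term divides it; move -377/122x_1 to the remainder.
  leading term x_2: no divisor's leading term divides it; move 290/61x_2 to the remainder.
  leading term 1: no divisor's leading term divides it; move -957/122 to the remainder.
  remainder -377/122x_1 + 290/61x_2 - 957/122 ≠ 0; add k_3 = -377/122x_1 + 290/61x_2 - 957/122 to the basis.

S(h_1,k_3): lcm = x_1x_2. S = -36/61x_1 + 20/13x_2^2 - 2208/793x_2 + 40/61.
  leading term x_1: subtract (72/377)·k_3 from -36/61x_1 + 20/13x_2^2 - 2208/793x_2 + 40/61 → 20/13x_2^2 - 48/13x_2 + 28/13
  leading term x_2^2: no divisor's leading term divides it; move 20/13x_2^2 to the remainder.
  leading term x_2: no divisor's leading term divides it; move -48/13x_2 to the remainder.
  leading term 1: no divisor's leading term divides it; move 28/13 to the remainder.
  remainder 20/13x_2^2 - 48/13x_2 + 28/13 ≠ 0; add k_4 = 20/13x_2^2 - 48/13x_2 + 28/13 to the basis.

The other S-polynomials (S(h_2,k_3), S(h_1,k_4), S(h_2,k_4), S(k_3,k_4)) all reduce to 0 modulo the current basis, so we have a Gröbner basis.
Inter-reduce: drop elements whose leading term is divisible by another's, tail-reduce, and make monic.
Reduced Gröbner basis: {x_1 - 20/13x_2 + 33/13, x_2^2 - 12/5x_2 + 7/5}.

The two bases agree; hence the ideals are identical.

Yes, the ideals are equal.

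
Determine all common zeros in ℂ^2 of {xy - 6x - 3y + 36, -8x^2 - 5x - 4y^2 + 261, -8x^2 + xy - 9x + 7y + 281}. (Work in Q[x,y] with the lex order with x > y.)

Compute a lex Gröbner basis by Buchberger's algorithm.
f_1 = xy - 6x - 3y + 36, LT = xy.
f_2 = -8x^2 - 5x - 4y^2 + 261, LT = x^2.
f_3 = -8x^2 + xy - 9x + 7y + 281, LT = x^2.

S(f_1,f_2): lcm = x^2y. S = -6x^2 - 29/8xy + 36x - 1/2y^3 + 261/8y.
  reduce S modulo (f_1, f_2, f_3):
  remainder 18x - 1/2y^3 + 3y^2 + 87/4y - 261/4 ≠ 0; add h_4 = 18x - 1/2y^3 + 3y^2 + 87/4y - 261/4 to the basis.

S(f_1,f_3): lcm = x^2y. S = -6x^2 + 1/8xy^2 - 33/8xy + 36x + 7/8y^2 + 281/8y.
  reduce S modulo (f_1, f_2, f_3, h_4):
  remainder 13/24y^3 + y^2 - 49/16y - 57/16 ≠ 0; add h_5 = 13/24y^3 + y^2 - 49/16y - 57/16 to the basis.

S(f_2,f_3): lcm = x^2. S = 1/8xy - 1/2x + 1/2y^2 + 7/8y + 5/2.
  reduce S modulo (f_1, f_2, f_3, h_4, h_5):
  remainder 139/312y^2 + 77/78y - 109/104 ≠ 0; add h_6 = 139/312y^2 + 77/78y - 109/104 to the basis.

S(f_1,h_4): lcm = xy. S = -6x + 1/36y^4 - 1/6y^3 - 29/24y^2 + 5/8y + 36.
  reduce S modulo (f_1, f_2, f_3, h_4, h_5, h_6):
  remainder 95917/21684y + 95917/7228 ≠ 0; add h_7 = 95917/21684y + 95917/7228 to the basis.

The other S-polynomials (S(f_2,h_4), S(f_3,h_4), S(f_1,h_5), S(f_2,h_5), S(f_3,h_5), S(h_4,h_5), S(f_1,h_6), S(f_2,h_6), S(f_3,h_6), S(h_4,h_6), S(h_5,h_6), S(f_1,h_7), S(f_2,h_7), S(f_3,h_7), S(h_4,h_7), S(h_5,h_7), S(h_6,h_7)) all reduce to 0 modulo the current basis, so we have a Gröbner basis.
Inter-reduce: drop elements whose leading term is divisible by another's, tail-reduce, and make monic.
Reduced Gröbner basis: {x - 5, y + 3}.

A lex Gröbner basis eliminates variables successively. Here y + 3 depends only on y, with roots {-3}; lifting each root through the earlier basis elements recovers the full solutions.
  y = -3: the earlier basis element becomes x - 5 = 0, giving x = 5 — point (5, -3).

{(5, -3)}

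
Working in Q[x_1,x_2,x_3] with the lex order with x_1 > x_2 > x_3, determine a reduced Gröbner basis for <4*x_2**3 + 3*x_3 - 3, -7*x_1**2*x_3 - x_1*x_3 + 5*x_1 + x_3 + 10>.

G = {x_1**2*x_3 + 1/7*x_1*x_3 - 5/7*x_1 - 1/7*x_3 - 10/7, x_2**3 + 3/4*x_3 - 3/4}

This is the nonlinear analogue of row-reducing a linear system.

f_1 = 4*x_2**3 + 3*x_3 - 3, LT = x_2**3.
f_2 = -7*x_1**2*x_3 - x_1*x_3 + 5*x_1 + x_3 + 10, LT = x_1**2*x_3.

S(f_1,f_2): leading monomials are coprime, so the S-polynomial reduces to 0 (Buchberger's first criterion).
Every S-polynomial of the final basis reduces to 0, so we have a Gröbner basis.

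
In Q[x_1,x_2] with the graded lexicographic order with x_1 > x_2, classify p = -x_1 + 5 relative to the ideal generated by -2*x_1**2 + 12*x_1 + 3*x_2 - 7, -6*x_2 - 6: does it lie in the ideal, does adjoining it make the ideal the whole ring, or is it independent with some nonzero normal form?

-x_1 + 5 is independent of I; its normal form modulo I is -x_1 + 5.

First compute the reduced Gröbner basis of I by Buchberger's algorithm.
f_1 = -2*x_1**2 + 12*x_1 + 3*x_2 - 7, LT = x_1**2.
f_2 = -6*x_2 - 6, LT = x_2.

The S-polynomials (S(f_1,f_2)) all reduce to 0 modulo the current basis, so we have a Gröbner basis.
Inter-reduce: drop elements whose leading term is divisible by another's, tail-reduce, and make monic.
Reduced Gröbner basis: {x_1**2 - 6*x_1 + 5, x_2 + 1}.
Label its elements g_1 = x_1**2 - 6*x_1 + 5, g_2 = x_2 + 1.

Reduce p = -x_1 + 5 modulo G:
  leading term x_1: no divisor's leading term divides it; move -x_1 to the remainder.
  leading term 1: no divisor's leading term divides it; move 5 to the remainder.
  normal form = -x_1 + 5.
The normal form is nonzero, so p ∉ I. Since p minus its normal form lies in I, I + (p) = I + (r) where r = -x_1 + 5; decide whether this ideal is the whole ring.
Run Buchberger on G together with r (pairs among the g_i already reduce to 0 since G is a Gröbner basis):
g_1 = x_1**2 - 6*x_1 + 5, LT = x_1**2.
g_2 = x_2 + 1, LT = x_2.
r = -x_1 + 5, LT = x_1.

The S-polynomials (S(g_1,g_2), S(g_1,r), S(g_2,r)) all reduce to 0 modulo the current basis, so we have a Gröbner basis.
Inter-reduce: drop elements whose leading term is divisible by another's, tail-reduce, and make monic.
Reduced Gröbner basis: {x_1 - 5, x_2 + 1}.
The reduced Gröbner basis of I + (p) is {x_1 - 5, x_2 + 1} ≠ {1}, a proper ideal, so the enlarged system stays consistent: p is independent of I, with normal form -x_1 + 5.

Ideal membership is decidable via reduction modulo a Gröbner basis.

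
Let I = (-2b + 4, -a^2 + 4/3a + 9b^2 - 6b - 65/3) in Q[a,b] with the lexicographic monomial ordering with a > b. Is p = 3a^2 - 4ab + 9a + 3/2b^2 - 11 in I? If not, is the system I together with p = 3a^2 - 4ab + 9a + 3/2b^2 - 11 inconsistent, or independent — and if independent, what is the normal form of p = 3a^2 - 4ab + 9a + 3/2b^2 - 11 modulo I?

First compute the reduced Gröbner basis of I by Buchberger's algorithm.
f_1 = -2b + 4, LT = b.
f_2 = -a^2 + 4/3a + 9b^2 - 6b - 65/3, LT = a^2.

The S-polynomials (S(f_1,f_2)) all reduce to 0 modulo the current basis, so we have a Gröbner basis.
Inter-reduce: drop elements whose leading term is divisible by another's, tail-reduce, and make monic.
Reduced Gröbner basis: {a^2 - 4/3a - 7/3, b - 2}.
Label its elements g_1 = a^2 - 4/3a - 7/3, g_2 = b - 2.

Reduce p = 3a^2 - 4ab + 9a + 3/2b^2 - 11 modulo G:
  leading term a^2: subtract (3)·g_1 from 3a^2 - 4ab + 9a + 3/2b^2 - 11 → -4ab + 13a + 3/2b^2 - 4
  leading term ab: subtract (-4a)·g_2 from -4ab + 13a + 3/2b^2 - 4 → 5a + 3/2b^2 - 4
  leading term a: no divisor's leading term divides it; move 5a to the remainder.
  leading term b^2: subtract (3/2b)·g_2 from 3/2b^2 - 4 → 3b - 4
  leading term b: subtract (3)·g_2 from 3b - 4 → 2
  leading term 1: no divisor's leading term divides it; move 2 to the remainder.
  normal form = 5a + 2.
The normal form is nonzero, so p ∉ I. Since p minus its normal form lies in I, I + (p) = I + (r) where r = 5a + 2; decide whether this ideal is the whole ring.
Run Buchberger on G together with r (pairs among the g_i already reduce to 0 since G is a Gröbner basis):
g_1 = a^2 - 4/3a - 7/3, LT = a^2.
g_2 = b - 2, LT = b.
r = 5a + 2, LT = a.

S(g_1,r): lcm = a^2. S = -26/15a - 7/3.
  leading term a: subtract (-26/75)·r from -26/15a - 7/3 → -41/25
  leading term 1: no divisor's leading term divides it; move -41/25 to the remainder.
  remainder -41/25 ≠ 0; add m_4 = -41/25 to the basis.

The other S-polynomials (S(g_1,g_2), S(g_2,r), S(g_1,m_4), S(g_2,m_4), S(r,m_4)) all reduce to 0 modulo the current basis, so we have a Gröbner basis.
Inter-reduce: drop elements whose leading term is divisible by another's, tail-reduce, and make monic.
Reduced Gröbner basis: {1}.
The reduced Gröbner basis of I + (p) is {1}: the ideal is the whole ring, so the enlarged system has no common solution — adjoining p is inconsistent.

Adjoining 3a^2 - 4ab + 9a + 3/2b^2 - 11 makes the ideal the whole ring: the system is inconsistent.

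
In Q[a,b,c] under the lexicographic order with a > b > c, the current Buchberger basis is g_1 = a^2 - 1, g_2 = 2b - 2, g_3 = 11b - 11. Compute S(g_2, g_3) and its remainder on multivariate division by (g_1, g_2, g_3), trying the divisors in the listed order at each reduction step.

lcm(LM(g_2), LM(g_3)) = b.
S = (lcm/LT(g_2))·g_2 − (lcm/LT(g_3))·g_3 = 0.
Reduce S modulo (g_1, g_2, g_3) in that order:
The remainder is 0, so this S-polynomial contributes no new basis element.

S(g_2, g_3) = 0; remainder on division = 0.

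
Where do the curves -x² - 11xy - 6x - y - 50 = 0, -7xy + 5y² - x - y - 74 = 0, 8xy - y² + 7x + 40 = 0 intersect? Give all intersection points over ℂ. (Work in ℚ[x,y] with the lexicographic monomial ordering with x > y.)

Compute a lex Gröbner basis by Buchberger's algorithm.
f_1 = -x² - 11xy - 6x - y - 50, LT = x².
f_2 = -7xy - x + 5y² - y - 74, LT = xy.
f_3 = 8xy + 7x - y² + 40, LT = xy.

S(f_1,f_2): lcm = x²y. S = -1/7x² + 82/7xy² + 41/7xy - 74/7x + y² + 50y.
  leading term x²: subtract (1/7)·f_1 from -1/7x² + 82/7xy² + 41/7xy - 74/7x + y² + 50y → 82/7xy² + 52/7xy - 68/7x + y² + 351/7y + 50/7
  leading term xy²: subtract (-82/49y)·f_2 from 82/7xy² + 52/7xy - 68/7x + y² + 351/7y + 50/7 → 282/49xy - 68/7x + 410/49y³ - 33/49y² - 3611/49y + 50/7
  leading term xy: subtract (-282/343)·f_2 from 282/49xy - 68/7x + 410/49y³ - 33/49y² - 3611/49y + 50/7 → -3614/343x + 410/49y³ + 1179/343y² - 25559/343y - 18418/343
  leading term x: no divisor's leading term divides it; move -3614/343x to the remainder.
  leading term y³: no divisor's leading term divides it; move 410/49y³ to the remainder.
  leading term y²: no divisor's leading term divides it; move 1179/343y² to the remainder.
  leading term y: no divisor's leading term divides it; move -25559/343y to the remainder.
  leading term 1: no divisor's leading term divides it; move -18418/343 to the remainder.
  remainder -3614/343x + 410/49y³ + 1179/343y² - 25559/343y - 18418/343 ≠ 0; add h_4 = -3614/343x + 410/49y³ + 1179/343y² - 25559/343y - 18418/343 to the basis.

S(f_1,f_3): lcm = x²y. S = -⅞x² + 89/8xy² + 6xy - 5x + y² + 50y.
  leading term x²: subtract (⅞)·f_1 from -⅞x² + 89/8xy² + 6xy - 5x + y² + 50y → 89/8xy² + 125/8xy + ¼x + y² + 407/8y + 175/4
  leading term xy²: subtract (-89/56y)·f_2 from 89/8xy² + 125/8xy + ¼x + y² + 407/8y + 175/4 → 393/28xy + ¼x + 445/56y³ - 33/56y² - 3737/56y + 175/4
  leading term xy: subtract (-393/196)·f_2 from 393/28xy + ¼x + 445/56y³ - 33/56y² - 3737/56y + 175/4 → -86/49x + 445/56y³ + 3699/392y² - 26945/392y - 20507/196
  leading term x: subtract (301/1807)·h_4 from -86/49x + 445/56y³ + 3699/392y² - 26945/392y - 20507/196 → 94725/14456y³ + 128133/14456y² - 814231/14456y - 691597/7228
  leading term y³: no divisor's leading term divides it; move 94725/14456y³ to the remainder.
  leading term y²: no divisor's leading term divides it; move 128133/14456y² to the remainder.
  leading term y: no divisor's leading term divides it; move -814231/14456y to the remainder.
  leading term 1: no divisor's leading term divides it; move -691597/7228 to the remainder.
  remainder 94725/14456y³ + 128133/14456y² - 814231/14456y - 691597/7228 ≠ 0; add h_5 = 94725/14456y³ + 128133/14456y² - 814231/14456y - 691597/7228 to the basis.

S(f_2,f_3): lcm = xy. S = -41/56x - 33/56y² + 1/7y + 39/7.
  leading term x: subtract (2009/28912)·h_4 from -41/56x - 33/56y² + 1/7y + 39/7 → -8405/14456y³ - 23943/28912y² + 153833/28912y + 134479/14456
  leading term y³: subtract (-1681/18945)·h_5 from -8405/14456y³ - 23943/28912y² + 153833/28912y + 134479/14456 → -1403/33680y² + 97909/303120y + 123163/151560
  leading term y²: no divisor's leading term divides it; move -1403/33680y² to the remainder.
  leading term y: no divisor's leading term divides it; move 97909/303120y to the remainder.
  leading term 1: no divisor's leading term divides it; move 123163/151560 to the remainder.
  remainder -1403/33680y² + 97909/303120y + 123163/151560 ≠ 0; add h_6 = -1403/33680y² + 97909/303120y + 123163/151560 to the basis.

S(f_1,h_4): lcm = x². S = 1435/1807xy³ + 1179/3614xy² + 14195/3614xy + 1633/1807x + y + 50.
  leading term xy³: subtract (-205/1807y²)·f_2 from 1435/1807xy³ + 1179/3614xy² + 14195/3614xy + 1633/1807x + y + 50 → 769/3614xy² + 14195/3614xy + 1633/1807x + 1025/1807y⁴ - 205/1807y³ - 15170/1807y² + y + 50
  leading term xy²: subtract (-769/25298y)·f_2 from 769/3614xy² + 14195/3614xy + 1633/1807x + 1025/1807y⁴ - 205/1807y³ - 15170/1807y² + y + 50 → 49298/12649xy + 1633/1807x + 1025/1807y⁴ + 75/1946y³ - 213149/25298y² - 15804/12649y + 50
  leading term xy: subtract (-49298/88543)·f_2 from 49298/12649xy + 1633/1807x + 1025/1807y⁴ + 75/1946y³ - 213149/25298y² - 15804/12649y + 50 → 17/49x + 1025/1807y⁴ + 75/1946y³ - 76851/13622y² - 12302/6811y + 779098/88543
  leading term x: subtract (-119/3614)·h_4 from 17/49x + 1025/1807y⁴ + 75/1946y³ - 76851/13622y² - 12302/6811y + 779098/88543 → 1025/1807y⁴ + 1135/3614y³ - 9990/1807y² - 15395/3614y + 12705/1807
  leading term y⁴: subtract (328/3789y)·h_5 from 1025/1807y⁴ + 1135/3614y³ - 9990/1807y² - 15395/3614y + 12705/1807 → -689599/1521494y³ - 4468639/6846723y² + 55090253/13693446y + 12705/1807
  leading term y³: subtract (-2758396/39879225)·h_5 from -689599/1521494y³ - 4468639/6846723y² + 55090253/13693446y + 12705/1807 → -3156869/79758450y² + 5072504/39879225y + 16458746/39879225
  leading term y²: subtract (25254952/26579835)·h_6 from -3156869/79758450y² + 5072504/39879225y + 16458746/39879225 → -85978561/478437030y - 85978561/239218515
  leading term y: no divisor's leading term divides it; move -85978561/478437030y to the remainder.
  leading term 1: no divisor's leading term divides it; move -85978561/239218515 to the remainder.
  remainder -85978561/478437030y - 85978561/239218515 ≠ 0; add h_7 = -85978561/478437030y - 85978561/239218515 to the basis.

The other S-polynomials (S(f_2,h_4), S(f_3,h_4), S(f_1,h_5), S(f_2,h_5), S(f_3,h_5), S(h_4,h_5), S(f_1,h_6), S(f_2,h_6), S(f_3,h_6), S(h_4,h_6), S(h_5,h_6), S(f_1,h_7), S(f_2,h_7), S(f_3,h_7), S(h_4,h_7), S(h_5,h_7), S(h_6,h_7)) all reduce to 0 modulo the current basis, so we have a Gröbner basis.
Inter-reduce: drop elements whose leading term is divisible by another's, tail-reduce, and make monic.
Reduced Gröbner basis: {x - 4, y + 2}.

A lex Gröbner basis eliminates variables successively. Here y + 2 depends only on y, with roots {-2}; lifting each root through the earlier basis elements recovers the full solutions.
  y = -2: the earlier basis element becomes x - 4 = 0, giving x = 4 — point (4, -2).
Each listed point satisfies every original equation (direct substitution).
A lex Gröbner basis triangularizes the system, enabling back-substitution.

{(4, -2)}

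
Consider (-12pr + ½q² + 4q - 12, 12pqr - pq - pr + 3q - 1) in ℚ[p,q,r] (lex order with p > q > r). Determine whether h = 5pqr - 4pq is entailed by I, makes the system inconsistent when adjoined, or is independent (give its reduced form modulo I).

5pqr - 4pq is independent of I; its normal form modulo I is -43/24q³ - 85/6q² + 97/3q.

First compute the reduced Gröbner basis of I by Buchberger's algorithm.
f_1 = -12pr + ½q² + 4q - 12, LT = pr.
f_2 = 12pqr - pq - pr + 3q - 1, LT = pqr.

S(f_1,f_2): lcm = pqr. S = 1/12pq + 1/12pr - 1/24q³ - ⅓q² + ¾q + 1/12.
  leading term pq: no divisor's leading term divides it; move 1/12pq to the remainder.
  leading term pr: subtract (-1/144)·f_1 from 1/12pr - 1/24q³ - ⅓q² + ¾q + 1/12 → -1/24q³ - 95/288q² + 7/9q
  leading term q³: no divisor's leading term divides it; move -1/24q³ to the remainder.
  leading term q²: no divisor's leading term divides it; move -95/288q² to the remainder.
  leading term q: no divisor's leading term divides it; move 7/9q to the remainder.
  remainder 1/12pq - 1/24q³ - 95/288q² + 7/9q ≠ 0; add k_3 = 1/12pq - 1/24q³ - 95/288q² + 7/9q to the basis.

S(f_1,k_3): lcm = pqr. S = ½q³r - 1/24q³ + 95/24q²r - ⅓q² - 28/3qr + q.
  leading term q³r: no divisor's leading term divides it; move ½q³r to the remainder.
  leading term q³: no divisor's leading term divides it; move -1/24q³ to the remainder.
  leading term q²r: no divisor's leading term divides it; move 95/24q²r to the remainder.
  leading term q²: no divisor's leading term divides it; move -⅓q² to the remainder.
  leading term qr: no divisor's leading term divides it; move -28/3qr to the remainder.
  leading term q: no divisor's leading term divides it; move q to the remainder.
  remainder ½q³r - 1/24q³ + 95/24q²r - ⅓q² - 28/3qr + q ≠ 0; add k_4 = ½q³r - 1/24q³ + 95/24q²r - ⅓q² - 28/3qr + q to the basis.

The other S-polynomials (S(f_2,k_3), S(f_1,k_4), S(f_2,k_4), S(k_3,k_4)) all reduce to 0 modulo the current basis, so we have a Gröbner basis.
Inter-reduce: drop elements whose leading term is divisible by another's, tail-reduce, and make monic.
Reduced Gröbner basis: {pq - ½q³ - 95/24q² + 28/3q, pr - 1/24q² - ⅓q + 1, q³r - 1/12q³ + 95/12q²r - ⅔q² - 56/3qr + 2q}.
Label its elements g_1 = pq - ½q³ - 95/24q² + 28/3q, g_2 = pr - 1/24q² - ⅓q + 1, g_3 = q³r - 1/12q³ + 95/12q²r - ⅔q² - 56/3qr + 2q.

Reduce h = 5pqr - 4pq modulo G:
  leading term pqr: subtract (5r)·g_1 from 5pqr - 4pq → -4pq + 5/2q³r + 475/24q²r - 140/3qr
  leading term pq: subtract (-4)·g_1 from -4pq + 5/2q³r + 475/24q²r - 140/3qr → 5/2q³r - 2q³ + 475/24q²r - 95/6q² - 140/3qr + 112/3q
  leading term q³r: subtract (5/2)·g_3 from 5/2q³r - 2q³ + 475/24q²r - 95/6q² - 140/3qr + 112/3q → -43/24q³ - 85/6q² + 97/3q
  leading term q³: no divisor's leading term divides it; move -43/24q³ to the remainder.
  leading term q²: no divisor's leading term divides it; move -85/6q² to the remainder.
  leading term q: no divisor's leading term divides it; move 97/3q to the remainder.
  normal form = -43/24q³ - 85/6q² + 97/3q.
The normal form is nonzero, so h ∉ I. Since h minus its normal form lies in I, I + (h) = I + (n) where n = -43/24q³ - 85/6q² + 97/3q; decide whether this ideal is the whole ring.
Run Buchberger on G together with n (pairs among the g_i already reduce to 0 since G is a Gröbner basis):
g_1 = pq - ½q³ - 95/24q² + 28/3q, LT = pq.
g_2 = pr - 1/24q² - ⅓q + 1, LT = pr.
g_3 = q³r - 1/12q³ + 95/12q²r - ⅔q² - 56/3qr + 2q, LT = q³r.
n = -43/24q³ - 85/6q² + 97/3q, LT = q³.

S(g_3,n): lcm = q³r. S = -1/12q³ + 5/516q²r - ⅔q² - 80/129qr + 2q.
  leading term q³: subtract (2/43)·n from -1/12q³ + 5/516q²r - ⅔q² - 80/129qr + 2q → 5/516q²r - 1/129q² - 80/129qr + 64/129q
  leading term q²r: no divisor's leading term divides it; move 5/516q²r to the remainder.
  leading term q²: no divisor's leading term divides it; move -1/129q² to the remainder.
  leading term qr: no divisor's leading term divides it; move -80/129qr to the remainder.
  leading term q: no divisor's leading term divides it; move 64/129q to the remainder.
  remainder 5/516q²r - 1/129q² - 80/129qr + 64/129q ≠ 0; add m_5 = 5/516q²r - 1/129q² - 80/129qr + 64/129q to the basis.

S(g_3,m_5): lcm = q³r. S = 43/60q³ + 863/12q²r - 778/15q² - 56/3qr + 2q.
  leading term q³: subtract (-⅖)·n from 43/60q³ + 863/12q²r - 778/15q² - 56/3qr + 2q → 863/12q²r - 863/15q² - 56/3qr + 224/15q
  leading term q²r: subtract (37109/5)·m_5 from 863/12q²r - 863/15q² - 56/3qr + 224/15q → 4584qr - 18336/5q
  leading term qr: no divisor's leading term divides it; move 4584qr to the remainder.
  leading term q: no divisor's leading term divides it; move -18336/5q to the remainder.
  remainder 4584qr - 18336/5q ≠ 0; add m_6 = 4584qr - 18336/5q to the basis.

The other S-polynomials (S(g_1,g_2), S(g_1,g_3), S(g_1,n), S(g_2,g_3), S(g_2,n), S(g_1,m_5), S(g_2,m_5), S(n,m_5), S(g_1,m_6), S(g_2,m_6), S(g_3,m_6), S(n,m_6), S(m_5,m_6)) all reduce to 0 modulo the current basis, so we have a Gröbner basis.
Inter-reduce: drop elements whose leading term is divisible by another's, tail-reduce, and make monic.
Reduced Gröbner basis: {pq - 5/1032q² + 40/129q, pr - 1/24q² - ⅓q + 1, q³ + 340/43q² - 776/43q, qr - ⅘q}.
The reduced Gröbner basis of I + (h) is {pq - 5/1032q² + 40/129q, pr - 1/24q² - ⅓q + 1, q³ + 340/43q² - 776/43q, qr - ⅘q} ≠ {1}, a proper ideal, so the enlarged system stays consistent: h is independent of I, with normal form -43/24q³ - 85/6q² + 97/3q.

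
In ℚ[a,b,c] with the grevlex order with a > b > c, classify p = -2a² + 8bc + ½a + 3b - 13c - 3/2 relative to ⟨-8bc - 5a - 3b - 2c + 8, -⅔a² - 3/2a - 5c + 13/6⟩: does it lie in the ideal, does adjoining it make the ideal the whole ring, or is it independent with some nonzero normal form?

-2a² + 8bc + ½a + 3b - 13c - 3/2 lies in I (it reduces to 0).

First compute the reduced Gröbner basis of I by Buchberger's algorithm.
f_1 = -8bc - 5a - 3b - 2c + 8, LT = bc.
f_2 = -⅔a² - 3/2a - 5c + 13/6, LT = a².

The S-polynomials (S(f_1,f_2)) all reduce to 0 modulo the current basis, so we have a Gröbner basis.
Inter-reduce: drop elements whose leading term is divisible by another's, tail-reduce, and make monic.
Reduced Gröbner basis: {a² + 9/4a + 15/2c - 13/4, bc + ⅝a + ⅜b + ¼c - 1}.
Label its elements g_1 = a² + 9/4a + 15/2c - 13/4, g_2 = bc + ⅝a + ⅜b + ¼c - 1.

Reduce p = -2a² + 8bc + ½a + 3b - 13c - 3/2 modulo G:
  leading term a²: subtract (-2)·g_1 from -2a² + 8bc + ½a + 3b - 13c - 3/2 → 8bc + 5a + 3b + 2c - 8
  leading term bc: subtract (8)·g_2 from 8bc + 5a + 3b + 2c - 8 → 0
  normal form = 0.
Since the normal form is 0, p ∈ I.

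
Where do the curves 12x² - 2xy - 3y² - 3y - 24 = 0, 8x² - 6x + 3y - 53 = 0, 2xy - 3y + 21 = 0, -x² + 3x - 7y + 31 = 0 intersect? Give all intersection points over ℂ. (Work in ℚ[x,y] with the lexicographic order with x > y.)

{(-2, 3)}

Compute a lex Gröbner basis by Buchberger's algorithm.
f_1 = 12x² - 2xy - 3y² - 3y - 24, LT = x².
f_2 = 8x² - 6x + 3y - 53, LT = x².
f_3 = 2xy - 3y + 21, LT = xy.
f_4 = -x² + 3x - 7y + 31, LT = x².

S(f_1,f_2): lcm = x². S = -⅙xy + ¾x - ¼y² - ⅝y + 37/8.
  leading term xy: subtract (-1/12)·f_3 from -⅙xy + ¾x - ¼y² - ⅝y + 37/8 → ¾x - ¼y² - ⅞y + 51/8
  leading term x: no divisor's leading term divides it; move ¾x to the remainder.
  leading term y²: no divisor's leading term divides it; move -¼y² to the remainder.
  leading term y: no divisor's leading term divides it; move -⅞y to the remainder.
  leading term 1: no divisor's leading term divides it; move 51/8 to the remainder.
  remainder ¾x - ¼y² - ⅞y + 51/8 ≠ 0; add h_5 = ¾x - ¼y² - ⅞y + 51/8 to the basis.

S(f_1,f_3): lcm = x²y. S = -⅙xy² + 3/2xy - 21/2x - ¼y³ - ¼y² - 2y.
  leading term xy²: subtract (-1/12y)·f_3 from -⅙xy² + 3/2xy - 21/2x - ¼y³ - ¼y² - 2y → 3/2xy - 21/2x - ¼y³ - ½y² - ¼y
  leading term xy: subtract (¾)·f_3 from 3/2xy - 21/2x - ¼y³ - ½y² - ¼y → -21/2x - ¼y³ - ½y² + 2y - 63/4
  leading term x: subtract (-14)·h_5 from -21/2x - ¼y³ - ½y² + 2y - 63/4 → -¼y³ - 4y² - 41/4y + 147/2
  leading term y³: no divisor's leading term divides it; move -¼y³ to the remainder.
  leading term y²: no divisor's leading term divides it; move -4y² to the remainder.
  leading term y: no divisor's leading term divides it; move -41/4y to the remainder.
  leading term 1: no divisor's leading term divides it; move 147/2 to the remainder.
  remainder -¼y³ - 4y² - 41/4y + 147/2 ≠ 0; add h_6 = -¼y³ - 4y² - 41/4y + 147/2 to the basis.

S(f_1,f_4): lcm = x². S = -⅙xy + 3x - ¼y² - 29/4y + 29.
  leading term xy: subtract (-1/12)·f_3 from -⅙xy + 3x - ¼y² - 29/4y + 29 → 3x - ¼y² - 15/2y + 123/4
  leading term x: subtract (4)·h_5 from 3x - ¼y² - 15/2y + 123/4 → ¾y² - 4y + 21/4
  leading term y²: no divisor's leading term divides it; move ¾y² to the remainder.
  leading term y: no divisor's leading term divides it; move -4y to the remainder.
  leading term 1: no divisor's leading term divides it; move 21/4 to the remainder.
  remainder ¾y² - 4y + 21/4 ≠ 0; add h_7 = ¾y² - 4y + 21/4 to the basis.

S(f_2,f_3): lcm = x²y. S = ¾xy - 21/2x + ⅜y² - 53/8y.
  leading term xy: subtract (⅜)·f_3 from ¾xy - 21/2x + ⅜y² - 53/8y → -21/2x + ⅜y² - 11/2y - 63/8
  leading term x: subtract (-14)·h_5 from -21/2x + ⅜y² - 11/2y - 63/8 → -25/8y² - 71/4y + 651/8
  leading term y²: subtract (-25/6)·h_7 from -25/8y² - 71/4y + 651/8 → -413/12y + 413/4
  leading term y: no divisor's leading term divides it; move -413/12y to the remainder.
  leading term 1: no divisor's leading term divides it; move 413/4 to the remainder.
  remainder -413/12y + 413/4 ≠ 0; add h_8 = -413/12y + 413/4 to the basis.

The other S-polynomials (S(f_2,f_4), S(f_3,f_4), S(f_1,h_5), S(f_2,h_5), S(f_3,h_5), S(f_4,h_5), S(f_1,h_6), S(f_2,h_6), S(f_3,h_6), S(f_4,h_6), S(h_5,h_6), S(f_1,h_7), S(f_2,h_7), S(f_3,h_7), S(f_4,h_7), S(h_5,h_7), S(h_6,h_7), S(f_1,h_8), S(f_2,h_8), S(f_3,h_8), S(f_4,h_8), S(h_5,h_8), S(h_6,h_8), S(h_7,h_8)) all reduce to 0 modulo the current basis, so we have a Gröbner basis.
Inter-reduce: drop elements whose leading term is divisible by another's, tail-reduce, and make monic.
Reduced Gröbner basis: {x + 2, y - 3}.

The lex basis is triangular: the last element involves only y. Solving y - 3 = 0 gives y ∈ {3}; substituting each value into the earlier elements determines the remaining variables.
  y = 3: the earlier basis element becomes x + 2 = 0, giving x = -2 — point (-2, 3).
Substituting each solution back into the original system confirms all equations vanish.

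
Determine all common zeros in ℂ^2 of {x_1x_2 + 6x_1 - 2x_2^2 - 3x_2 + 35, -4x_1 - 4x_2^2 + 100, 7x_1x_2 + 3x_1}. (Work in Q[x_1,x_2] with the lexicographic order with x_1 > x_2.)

Compute a lex Gröbner basis by Buchberger's algorithm.
f_1 = x_1x_2 + 6x_1 - 2x_2^2 - 3x_2 + 35, LT = x_1x_2.
f_2 = -4x_1 - 4x_2^2 + 100, LT = x_1.
f_3 = 7x_1x_2 + 3x_1, LT = x_1x_2.

S(f_1,f_2): lcm = x_1x_2. S = 6x_1 - x_2^3 - 2x_2^2 + 22x_2 + 35.
  reduce S modulo (f_1, f_2, f_3):
  remainder -x_2^3 - 8x_2^2 + 22x_2 + 185 ≠ 0; add h_4 = -x_2^3 - 8x_2^2 + 22x_2 + 185 to the basis.

S(f_1,f_3): lcm = x_1x_2. S = 39/7x_1 - 2x_2^2 - 3x_2 + 35.
  reduce S modulo (f_1, f_2, f_3, h_4):
  remainder -53/7x_2^2 - 3x_2 + 1220/7 ≠ 0; add h_5 = -53/7x_2^2 - 3x_2 + 1220/7 to the basis.

S(f_3,h_4): lcm = x_1x_2^3. S = -53/7x_1x_2^2 + 22x_1x_2 + 185x_1.
  reduce S modulo (f_1, f_2, f_3, h_4, h_5):
  remainder -16803/371x_2 - 84015/371 ≠ 0; add h_6 = -16803/371x_2 - 84015/371 to the basis.

The other S-polynomials (S(f_2,f_3), S(f_1,h_4), S(f_2,h_4), S(f_1,h_5), S(f_2,h_5), S(f_3,h_5), S(h_4,h_5), S(f_1,h_6), S(f_2,h_6), S(f_3,h_6), S(h_4,h_6), S(h_5,h_6)) all reduce to 0 modulo the current basis, so we have a Gröbner basis.
Inter-reduce: drop elements whose leading term is divisible by another's, tail-reduce, and make monic.
Reduced Gröbner basis: {x_1, x_2 + 5}.

The lex basis is triangular: the last element involves only x_2. Solving x_2 + 5 = 0 gives x_2 ∈ {-5}; substituting each value into the earlier elements determines the remaining variables.
  x_2 = -5: the earlier basis element becomes x_1 = 0, giving x_1 = 0 — point (0, -5).

{(0, -5)}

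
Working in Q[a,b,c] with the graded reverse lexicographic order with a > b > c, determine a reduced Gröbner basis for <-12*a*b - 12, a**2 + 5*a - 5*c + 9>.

f_1 = -12*a*b - 12, LT = a*b.
f_2 = a**2 + 5*a - 5*c + 9, LT = a**2.

S(f_1,f_2): lcm = a**2*b. S = -5*a*b + 5*b*c + a - 9*b.
  leading term a*b: subtract (5/12)·f_1 from -5*a*b + 5*b*c + a - 9*b → 5*b*c + a - 9*b + 5
  leading term b*c: no divisor's leading term divides it; move 5*b*c to the remainder.
  leading term a: no divisor's leading term divides it; move a to the remainder.
  leading term b: no divisor's leading term divides it; move -9*b to the remainder.
  leading term 1: no divisor's leading term divides it; move 5 to the remainder.
  remainder 5*b*c + a - 9*b + 5 ≠ 0; add g_3 = 5*b*c + a - 9*b + 5 to the basis.

S(f_1,g_3): lcm = a*b*c. S = -1/5*a**2 + 9/5*a*b - a + c.
  leading term a**2: subtract (-1/5)·f_2 from -1/5*a**2 + 9/5*a*b - a + c → 9/5*a*b + 9/5
  leading term a*b: subtract (-3/20)·f_1 from 9/5*a*b + 9/5 → 0
  remainder 0.

S(f_2,g_3): leading monomials are coprime, so the S-polynomial reduces to 0 (Buchberger's first criterion).
Every S-polynomial of the final basis reduces to 0, so we have a Gröbner basis.

G = {a**2 + 5*a - 5*c + 9, a*b + 1, b*c + 1/5*a - 9/5*b + 1}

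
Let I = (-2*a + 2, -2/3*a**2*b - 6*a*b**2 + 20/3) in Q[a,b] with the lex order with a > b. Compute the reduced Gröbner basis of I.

The reduced Gröbner basis is the canonical form of the ideal for this ordering.

f_1 = -2*a + 2, LT = a.
f_2 = -2/3*a**2*b - 6*a*b**2 + 20/3, LT = a**2*b.

S(f_1,f_2): lcm = a**2*b. S = -9*a*b**2 - a*b + 10.
  leading term a*b**2: subtract (9/2*b**2)·f_1 from -9*a*b**2 - a*b + 10 → -a*b - 9*b**2 + 10
  leading term a*b: subtract (1/2*b)·f_1 from -a*b - 9*b**2 + 10 → -9*b**2 - b + 10
  leading term b**2: no divisor's leading term divides it; move -9*b**2 to the remainder.
  leading term b: no divisor's leading term divides it; move -b to the remainder.
  leading term 1: no divisor's leading term divides it; move 10 to the remainder.
  remainder -9*b**2 - b + 10 ≠ 0; add g_3 = -9*b**2 - b + 10 to the basis.

S(f_1,g_3): leading monomials are coprime, so the S-polynomial reduces to 0 (Buchberger's first criterion).
S(f_2,g_3): lcm = a**2*b**2. S = -1/9*a**2*b + 10/9*a**2 + 9*a*b**3 - 10*b.
  leading term a**2*b: subtract (1/18*a*b)·f_1 from -1/9*a**2*b + 10/9*a**2 + 9*a*b**3 - 10*b → 10/9*a**2 + 9*a*b**3 - 1/9*a*b - 10*b
  leading term a**2: subtract (-5/9*a)·f_1 from 10/9*a**2 + 9*a*b**3 - 1/9*a*b - 10*b → 9*a*b**3 - 1/9*a*b + 10/9*a - 10*b
  leading term a*b**3: subtract (-9/2*b**3)·f_1 from 9*a*b**3 - 1/9*a*b + 10/9*a - 10*b → -1/9*a*b + 10/9*a + 9*b**3 - 10*b
  leading term a*b: subtract (1/18*b)·f_1 from -1/9*a*b + 10/9*a + 9*b**3 - 10*b → 10/9*a + 9*b**3 - 91/9*b
  leading term a: subtract (-5/9)·f_1 from 10/9*a + 9*b**3 - 91/9*b → 9*b**3 - 91/9*b + 10/9
  leading term b**3: subtract (-b)·g_3 from 9*b**3 - 91/9*b + 10/9 → -b**2 - 1/9*b + 10/9
  leading term b**2: subtract (1/9)·g_3 from -b**2 - 1/9*b + 10/9 → 0
  remainder 0.

Every S-polynomial of the final basis reduces to 0, so we have a Gröbner basis.
Inter-reduce: drop elements whose leading term is divisible by another's, tail-reduce, and make monic.

G = {a - 1, b**2 + 1/9*b - 10/9}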